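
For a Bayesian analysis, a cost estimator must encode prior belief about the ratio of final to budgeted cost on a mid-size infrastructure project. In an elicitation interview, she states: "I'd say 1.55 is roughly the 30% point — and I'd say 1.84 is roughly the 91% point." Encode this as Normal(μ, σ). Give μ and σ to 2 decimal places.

μ = 1.63, σ = 0.16

The p-quantile of Normal(μ,σ) is μ + z_p·σ, with z_{0.3} = -0.5244 and z_{0.91} = 1.341.
Eliminate σ: μ = (z₂·x₁ − z₁·x₂)/(z₂ − z₁) = (1.341·1.55 − (-0.5244)·1.84)/1.865 = 1.63.
Then σ = (x₂ − x₁)/(z₂ − z₁) = (1.84 − 1.55)/1.865 = 0.16.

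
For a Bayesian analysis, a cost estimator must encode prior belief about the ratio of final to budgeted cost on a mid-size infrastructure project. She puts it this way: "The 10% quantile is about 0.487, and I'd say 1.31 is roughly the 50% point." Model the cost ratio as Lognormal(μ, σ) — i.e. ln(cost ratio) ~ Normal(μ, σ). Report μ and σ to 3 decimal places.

If T ~ Lognormal(μ,σ) then ln T ~ Normal(μ,σ), so the p-quantile of ln T is μ + z_p·σ.
ln(0.487) = -0.7195 and ln(1.31) = 0.27; z_{0.1} = -1.282, z_{0.5} = 0.
σ = (0.27 − -0.7195)/(0 − (-1.282)) = 0.772.
μ = -0.7195 − (-1.282)·0.772 = 0.270.

μ ≈ 0.270, σ ≈ 0.772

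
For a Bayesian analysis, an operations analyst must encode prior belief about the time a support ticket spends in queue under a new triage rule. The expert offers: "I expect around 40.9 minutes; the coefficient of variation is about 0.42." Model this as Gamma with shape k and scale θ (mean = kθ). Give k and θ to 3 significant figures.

k ≈ 5.67, θ ≈ 7.21

For Gamma(k, scale θ): mean = kθ, variance = kθ², so CV = 1/√k.
CV = 0.42, hence k = 1/CV² = 5.67.
Then θ = mean/k = 40.9/5.67 = 7.21.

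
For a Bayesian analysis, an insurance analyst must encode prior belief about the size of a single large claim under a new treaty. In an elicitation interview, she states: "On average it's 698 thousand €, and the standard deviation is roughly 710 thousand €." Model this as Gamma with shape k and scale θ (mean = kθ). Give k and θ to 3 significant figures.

For Gamma(k, scale θ): mean = kθ, variance = kθ², so CV = 1/√k.
CV = SD/mean = 710/698 = 1.017, hence k = 1/CV² = 0.966.
Then θ = mean/k = 698/0.966 = 722.

k ≈ 0.966, θ ≈ 722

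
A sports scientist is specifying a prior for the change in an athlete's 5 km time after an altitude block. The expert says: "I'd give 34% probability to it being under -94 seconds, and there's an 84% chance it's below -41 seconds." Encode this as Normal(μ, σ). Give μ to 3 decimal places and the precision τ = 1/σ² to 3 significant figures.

For Normal(μ,σ), the p-quantile is μ + z_p·σ. Here z_{0.34} = -0.4125, z_{0.84} = 0.9945.
So -94 = μ − 0.4125σ and -41 = μ + 0.9945σ.
Subtracting: σ = (-41 − -94)/(0.9945 − (-0.4125)) = 37.671.
Then μ = -94 − (-0.4125)·37.671 = -78.462.
Precision τ = 1/σ² = 1/37.67² = 0.000705.

μ = -78.462, τ = 0.000705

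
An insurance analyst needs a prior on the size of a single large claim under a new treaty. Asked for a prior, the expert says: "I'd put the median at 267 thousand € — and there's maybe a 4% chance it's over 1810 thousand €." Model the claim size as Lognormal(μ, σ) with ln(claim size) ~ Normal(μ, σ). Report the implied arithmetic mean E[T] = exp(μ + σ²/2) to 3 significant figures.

E[T] ≈ 485 thousand €

If T ~ Lognormal(μ,σ) then ln T ~ Normal(μ,σ), so the p-quantile of ln T is μ + z_p·σ.
ln(267) = 5.587 and ln(1810) = 7.501; z_{0.5} = 0, z_{0.96} = 1.751.
σ = (7.501 − 5.587)/(1.751 − (0)) = 1.093.
μ = 5.587 − (0)·1.093 = 5.587.
E[T] = exp(μ + σ²/2) = exp(5.587 + 0.5975) = 485 thousand €.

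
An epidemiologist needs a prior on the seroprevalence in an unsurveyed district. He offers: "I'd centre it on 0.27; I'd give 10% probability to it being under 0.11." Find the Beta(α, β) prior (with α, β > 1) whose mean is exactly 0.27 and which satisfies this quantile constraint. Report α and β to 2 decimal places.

With mean 0.27 fixed, write α = 0.27s, β = 0.73s where s = α+β.
Need P(θ < 0.11) = 0.1 under Beta(0.27s, 0.73s). Normal approximation: (q−m)/√(m(1−m)/s) ≈ z_{0.1} = -1.28, so s ≈ 0.27·0.73·(-1.28)²/(0.11−0.27)² = 12.6.
At s = 12.6: P(θ<0.11) ≈ 0.075. Adjusting to match 0.1 gives s ≈ 10.39.
So α = 0.27·10.39 ≈ 2.81, β = 0.73·10.39 ≈ 7.58.

α ≈ 2.81, β ≈ 7.58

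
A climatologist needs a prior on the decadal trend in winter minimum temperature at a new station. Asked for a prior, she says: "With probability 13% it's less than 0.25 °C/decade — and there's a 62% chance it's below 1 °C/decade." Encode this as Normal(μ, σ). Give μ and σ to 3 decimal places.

For Normal(μ,σ), the p-quantile is μ + z_p·σ. Here z_{0.13} = -1.126, z_{0.62} = 0.3055.
So 0.25 = μ − 1.126σ and 1 = μ + 0.3055σ.
Subtracting: σ = (1 − 0.25)/(0.3055 − (-1.126)) = 0.524.
Then μ = 0.25 − (-1.126)·0.524 = 0.840.

μ = 0.840, σ = 0.524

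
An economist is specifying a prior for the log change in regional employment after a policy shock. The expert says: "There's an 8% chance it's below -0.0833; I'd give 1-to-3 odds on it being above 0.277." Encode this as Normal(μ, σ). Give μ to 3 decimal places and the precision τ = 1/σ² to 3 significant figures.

For Normal(μ,σ), the p-quantile is μ + z_p·σ. Here z_{0.08} = -1.405, z_{0.75} = 0.6745.
So -0.0833 = μ − 1.405σ and 0.277 = μ + 0.6745σ.
Subtracting: σ = (0.277 − -0.0833)/(0.6745 − (-1.405)) = 0.173.
Then μ = -0.0833 − (-1.405)·0.173 = 0.160.
Precision τ = 1/σ² = 1/0.1733² = 33.3.

μ = 0.160, τ = 33.3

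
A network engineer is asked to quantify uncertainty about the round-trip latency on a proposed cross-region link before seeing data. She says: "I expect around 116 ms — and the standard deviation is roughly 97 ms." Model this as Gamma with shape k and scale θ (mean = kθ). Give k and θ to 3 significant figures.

k ≈ 1.43, θ ≈ 81.1

For Gamma(k, scale θ): mean = kθ, variance = kθ², so CV = 1/√k.
CV = SD/mean = 97/116 = 0.8362, hence k = 1/CV² = 1.43.
Then θ = mean/k = 116/1.43 = 81.1.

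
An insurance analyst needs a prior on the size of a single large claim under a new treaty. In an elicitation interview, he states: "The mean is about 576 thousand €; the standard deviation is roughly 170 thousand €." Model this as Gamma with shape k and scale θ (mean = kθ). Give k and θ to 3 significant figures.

k ≈ 11.5, θ ≈ 50.2

For Gamma(k, scale θ): mean = kθ, variance = kθ², so CV = 1/√k.
CV = SD/mean = 170/576 = 0.2951, hence k = 1/CV² = 11.5.
Then θ = mean/k = 576/11.5 = 50.2.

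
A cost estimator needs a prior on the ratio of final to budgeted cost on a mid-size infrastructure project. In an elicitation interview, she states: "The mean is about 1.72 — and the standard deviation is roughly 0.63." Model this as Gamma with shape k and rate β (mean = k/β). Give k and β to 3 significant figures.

For Gamma(k, rate β): mean = k/β, variance = k/β², so CV = 1/√k.
CV = SD/mean = 0.63/1.72 = 0.3663, hence k = 1/CV² = 7.45.
Then β = k/mean = 7.45/1.72 = 4.33.

k ≈ 7.45, β ≈ 4.33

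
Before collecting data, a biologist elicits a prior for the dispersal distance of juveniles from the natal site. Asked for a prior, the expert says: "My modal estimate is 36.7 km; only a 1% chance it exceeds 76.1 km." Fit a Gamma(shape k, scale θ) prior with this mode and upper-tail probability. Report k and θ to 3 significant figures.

k ≈ 10.2, θ ≈ 4

Gamma(k,θ) with k>1 has mode (k−1)θ, so θ = 36.7/(k−1).
Need P(X < 76.1) = 0.99 with θ tied to k this way. Start at k = 2, θ = 36.7: P(X<76.1) ≈ 0.614.
Too low — raise k to concentrate. Iterating converges to k ≈ 10.2.
Then θ = 36.7/(10.2−1) ≈ 4.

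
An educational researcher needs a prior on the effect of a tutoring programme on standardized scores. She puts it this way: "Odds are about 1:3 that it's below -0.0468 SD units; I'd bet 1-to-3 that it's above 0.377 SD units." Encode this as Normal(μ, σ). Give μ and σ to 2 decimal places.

The p-quantile of Normal(μ,σ) is μ + z_p·σ, with z_{0.25} = -0.6745 and z_{0.75} = 0.6745.
Eliminate σ: μ = (z₂·x₁ − z₁·x₂)/(z₂ − z₁) = (0.6745·-0.0468 − (-0.6745)·0.377)/1.349 = 0.17.
Then σ = (x₂ − x₁)/(z₂ − z₁) = (0.377 − -0.0468)/1.349 = 0.31.

μ = 0.17, σ = 0.31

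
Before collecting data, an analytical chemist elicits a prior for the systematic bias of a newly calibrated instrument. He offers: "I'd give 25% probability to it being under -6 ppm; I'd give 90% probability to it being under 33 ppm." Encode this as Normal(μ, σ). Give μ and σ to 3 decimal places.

The p-quantile of Normal(μ,σ) is μ + z_p·σ, with z_{0.25} = -0.6745 and z_{0.9} = 1.282.
Eliminate σ: μ = (z₂·x₁ − z₁·x₂)/(z₂ − z₁) = (1.282·-6 − (-0.6745)·33)/1.956 = 7.448.
Then σ = (x₂ − x₁)/(z₂ − z₁) = (33 − -6)/1.956 = 19.938.

μ = 7.448, σ = 19.938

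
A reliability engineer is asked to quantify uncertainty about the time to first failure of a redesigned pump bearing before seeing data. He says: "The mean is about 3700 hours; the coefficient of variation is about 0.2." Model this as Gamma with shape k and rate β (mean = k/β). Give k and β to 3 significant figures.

For Gamma(k, rate β): mean = k/β, variance = k/β², so CV = 1/√k.
CV = 0.2, hence k = 1/CV² = 25.
Then β = k/mean = 25/3700 = 0.00676.

k ≈ 25, β ≈ 0.00676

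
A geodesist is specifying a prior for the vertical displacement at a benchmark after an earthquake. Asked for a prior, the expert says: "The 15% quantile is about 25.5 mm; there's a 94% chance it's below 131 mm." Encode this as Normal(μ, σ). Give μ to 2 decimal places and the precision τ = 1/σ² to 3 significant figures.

The p-quantile of Normal(μ,σ) is μ + z_p·σ, with z_{0.15} = -1.036 and z_{0.94} = 1.555.
Eliminate σ: μ = (z₂·x₁ − z₁·x₂)/(z₂ − z₁) = (1.555·25.5 − (-1.036)·131)/2.591 = 67.70.
Then σ = (x₂ − x₁)/(z₂ − z₁) = (131 − 25.5)/2.591 = 40.71.
Precision τ = 1/σ² = 1/40.71² = 0.000603.

μ = 67.70, τ = 0.000603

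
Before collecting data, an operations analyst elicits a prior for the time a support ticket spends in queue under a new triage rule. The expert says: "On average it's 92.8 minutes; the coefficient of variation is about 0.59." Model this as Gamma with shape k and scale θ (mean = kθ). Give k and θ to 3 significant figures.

k ≈ 2.87, θ ≈ 32.3

For Gamma(k, scale θ): mean = kθ, variance = kθ², so CV = 1/√k.
CV = 0.59, hence k = 1/CV² = 2.87.
Then θ = mean/k = 92.8/2.87 = 32.3.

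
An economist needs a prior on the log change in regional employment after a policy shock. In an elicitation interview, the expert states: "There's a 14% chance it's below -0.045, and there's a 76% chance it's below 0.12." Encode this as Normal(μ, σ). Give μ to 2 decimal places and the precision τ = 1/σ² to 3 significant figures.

For Normal(μ,σ), the p-quantile is μ + z_p·σ. Here z_{0.14} = -1.08, z_{0.76} = 0.7063.
So -0.045 = μ − 1.08σ and 0.12 = μ + 0.7063σ.
Subtracting: σ = (0.12 − -0.045)/(0.7063 − (-1.08)) = 0.09.
Then μ = -0.045 − (-1.08)·0.09 = 0.05.
Precision τ = 1/σ² = 1/0.09235² = 117.

μ = 0.05, τ = 117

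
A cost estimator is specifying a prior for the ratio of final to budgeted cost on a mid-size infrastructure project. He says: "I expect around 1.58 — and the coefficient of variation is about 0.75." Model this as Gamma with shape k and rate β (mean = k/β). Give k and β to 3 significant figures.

For Gamma(k, rate β): mean = k/β, variance = k/β², so CV = 1/√k.
CV = 0.75, hence k = 1/CV² = 1.78.
Then β = k/mean = 1.78/1.58 = 1.13.

k ≈ 1.78, β ≈ 1.13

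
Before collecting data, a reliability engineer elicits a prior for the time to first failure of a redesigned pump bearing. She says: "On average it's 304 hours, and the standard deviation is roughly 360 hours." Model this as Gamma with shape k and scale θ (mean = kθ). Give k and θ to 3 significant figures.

For Gamma(k, scale θ): mean = kθ, variance = kθ², so CV = 1/√k.
CV = SD/mean = 360/304 = 1.184, hence k = 1/CV² = 0.713.
Then θ = mean/k = 304/0.713 = 426.

k ≈ 0.713, θ ≈ 426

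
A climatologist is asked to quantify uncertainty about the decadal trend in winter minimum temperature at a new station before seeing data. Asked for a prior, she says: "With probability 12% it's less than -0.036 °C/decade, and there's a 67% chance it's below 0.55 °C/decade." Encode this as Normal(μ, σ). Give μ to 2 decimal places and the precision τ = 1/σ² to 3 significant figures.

μ = 0.39, τ = 7.59

For Normal(μ,σ), the p-quantile is μ + z_p·σ. Here z_{0.12} = -1.175, z_{0.67} = 0.4399.
So -0.036 = μ − 1.175σ and 0.55 = μ + 0.4399σ.
Subtracting: σ = (0.55 − -0.036)/(0.4399 − (-1.175)) = 0.36.
Then μ = -0.036 − (-1.175)·0.36 = 0.39.
Precision τ = 1/σ² = 1/0.3629² = 7.59.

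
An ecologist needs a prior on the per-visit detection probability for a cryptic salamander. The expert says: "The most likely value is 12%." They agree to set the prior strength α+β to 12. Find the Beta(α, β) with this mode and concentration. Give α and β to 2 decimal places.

For α,β > 1 the Beta mode is (α−1)/(α+β−2). With α+β = 12, the mode is (α−1)/10.
Set (α−1)/10 = 0.12 → α = 1 + 0.12·10 = 2.20.
β = 12 − α = 9.80.

α = 2.20, β = 9.80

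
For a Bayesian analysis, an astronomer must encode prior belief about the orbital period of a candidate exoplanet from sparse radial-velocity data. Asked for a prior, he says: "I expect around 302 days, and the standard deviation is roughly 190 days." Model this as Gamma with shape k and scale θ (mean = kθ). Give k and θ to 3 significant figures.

k ≈ 2.53, θ ≈ 120

For Gamma(k, scale θ): mean = kθ, variance = kθ², so CV = 1/√k.
CV = SD/mean = 190/302 = 0.6291, hence k = 1/CV² = 2.53.
Then θ = mean/k = 302/2.53 = 120.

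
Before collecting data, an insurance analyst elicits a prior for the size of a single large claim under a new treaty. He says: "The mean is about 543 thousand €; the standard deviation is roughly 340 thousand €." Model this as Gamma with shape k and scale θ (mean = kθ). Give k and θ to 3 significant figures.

For Gamma(k, scale θ): mean = kθ, variance = kθ², so CV = 1/√k.
CV = SD/mean = 340/543 = 0.6262, hence k = 1/CV² = 2.55.
Then θ = mean/k = 543/2.55 = 213.

k ≈ 2.55, θ ≈ 213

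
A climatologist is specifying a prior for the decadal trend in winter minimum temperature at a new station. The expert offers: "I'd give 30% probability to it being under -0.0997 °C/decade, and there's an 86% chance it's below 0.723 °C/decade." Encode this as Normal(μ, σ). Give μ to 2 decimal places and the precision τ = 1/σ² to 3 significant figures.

For Normal(μ,σ), the p-quantile is μ + z_p·σ. Here z_{0.3} = -0.5244, z_{0.86} = 1.08.
So -0.0997 = μ − 0.5244σ and 0.723 = μ + 1.08σ.
Subtracting: σ = (0.723 − -0.0997)/(1.08 − (-0.5244)) = 0.51.
Then μ = -0.0997 − (-0.5244)·0.51 = 0.17.
Precision τ = 1/σ² = 1/0.5127² = 3.8.

μ = 0.17, τ = 3.8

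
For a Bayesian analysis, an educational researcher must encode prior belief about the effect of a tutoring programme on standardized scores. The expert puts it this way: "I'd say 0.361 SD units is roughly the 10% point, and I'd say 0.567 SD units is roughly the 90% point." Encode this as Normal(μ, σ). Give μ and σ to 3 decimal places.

For Normal(μ,σ), the p-quantile is μ + z_p·σ. Here z_{0.1} = -1.282, z_{0.9} = 1.282.
So 0.361 = μ − 1.282σ and 0.567 = μ + 1.282σ.
Subtracting: σ = (0.567 − 0.361)/(1.282 − (-1.282)) = 0.080.
Then μ = 0.361 − (-1.282)·0.080 = 0.464.

μ = 0.464, σ = 0.080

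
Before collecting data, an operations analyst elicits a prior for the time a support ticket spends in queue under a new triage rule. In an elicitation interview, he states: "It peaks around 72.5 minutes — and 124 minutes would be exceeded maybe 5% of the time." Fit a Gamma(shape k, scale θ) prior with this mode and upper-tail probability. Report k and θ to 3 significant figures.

k ≈ 10.7, θ ≈ 7.48

Gamma(k,θ) with k>1 has mode (k−1)θ, so θ = 72.5/(k−1).
Need P(X < 124) = 0.95 with θ tied to k this way. Start at k = 2, θ = 72.5: P(X<124) ≈ 0.510.
Too low — raise k to concentrate. Iterating converges to k ≈ 10.7.
Then θ = 72.5/(10.7−1) ≈ 7.48.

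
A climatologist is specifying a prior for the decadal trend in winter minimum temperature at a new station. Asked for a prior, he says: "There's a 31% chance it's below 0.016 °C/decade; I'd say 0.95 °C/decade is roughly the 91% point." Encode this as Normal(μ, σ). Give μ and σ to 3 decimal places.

μ = 0.268, σ = 0.509

For Normal(μ,σ), the p-quantile is μ + z_p·σ. Here z_{0.31} = -0.4959, z_{0.91} = 1.341.
So 0.016 = μ − 0.4959σ and 0.95 = μ + 1.341σ.
Subtracting: σ = (0.95 − 0.016)/(1.341 − (-0.4959)) = 0.509.
Then μ = 0.016 − (-0.4959)·0.509 = 0.268.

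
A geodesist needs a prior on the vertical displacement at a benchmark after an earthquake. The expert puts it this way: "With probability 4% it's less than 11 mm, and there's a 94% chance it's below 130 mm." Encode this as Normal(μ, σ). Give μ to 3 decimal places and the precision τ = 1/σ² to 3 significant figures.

μ = 74.027, τ = 0.000772

For Normal(μ,σ), the p-quantile is μ + z_p·σ. Here z_{0.04} = -1.751, z_{0.94} = 1.555.
So 11 = μ − 1.751σ and 130 = μ + 1.555σ.
Subtracting: σ = (130 − 11)/(1.555 − (-1.751)) = 36.001.
Then μ = 11 − (-1.751)·36.001 = 74.027.
Precision τ = 1/σ² = 1/36² = 0.000772.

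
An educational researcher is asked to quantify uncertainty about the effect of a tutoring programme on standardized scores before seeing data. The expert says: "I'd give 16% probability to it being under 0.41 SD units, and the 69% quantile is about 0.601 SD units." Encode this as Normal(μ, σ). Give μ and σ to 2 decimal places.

μ = 0.54, σ = 0.13

The p-quantile of Normal(μ,σ) is μ + z_p·σ, with z_{0.16} = -0.9945 and z_{0.69} = 0.4959.
Eliminate σ: μ = (z₂·x₁ − z₁·x₂)/(z₂ − z₁) = (0.4959·0.41 − (-0.9945)·0.601)/1.49 = 0.54.
Then σ = (x₂ − x₁)/(z₂ − z₁) = (0.601 − 0.41)/1.49 = 0.13.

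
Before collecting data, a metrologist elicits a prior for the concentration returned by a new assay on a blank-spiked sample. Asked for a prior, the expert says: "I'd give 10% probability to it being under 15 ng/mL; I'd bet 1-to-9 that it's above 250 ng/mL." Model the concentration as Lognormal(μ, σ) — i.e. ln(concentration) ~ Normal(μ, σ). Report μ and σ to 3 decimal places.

If T ~ Lognormal(μ,σ) then ln T ~ Normal(μ,σ), so the p-quantile of ln T is μ + z_p·σ.
ln(15) = 2.708 and ln(250) = 5.521; z_{0.1} = -1.282, z_{0.9} = 1.282.
σ = (5.521 − 2.708)/(1.282 − (-1.282)) = 1.098.
μ = 2.708 − (-1.282)·1.098 = 4.115.

μ ≈ 4.115, σ ≈ 1.098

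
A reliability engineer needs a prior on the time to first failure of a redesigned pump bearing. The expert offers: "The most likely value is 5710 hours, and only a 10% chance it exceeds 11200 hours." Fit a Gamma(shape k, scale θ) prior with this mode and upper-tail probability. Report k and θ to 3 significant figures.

Gamma(k,θ) with k>1 has mode (k−1)θ, so θ = 5710/(k−1).
Need P(X < 11200) = 0.9 with θ tied to k this way. Start at k = 2, θ = 5710: P(X<11200) ≈ 0.583.
Too low — raise k to concentrate. Iterating converges to k ≈ 5.22.
Then θ = 5710/(5.22−1) ≈ 1350.

k ≈ 5.22, θ ≈ 1350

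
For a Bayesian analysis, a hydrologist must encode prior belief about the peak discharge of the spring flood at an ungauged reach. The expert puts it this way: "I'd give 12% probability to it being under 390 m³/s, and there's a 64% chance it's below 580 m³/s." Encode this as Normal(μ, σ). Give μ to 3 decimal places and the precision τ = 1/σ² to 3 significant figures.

μ = 535.586, τ = 6.51e-05

The p-quantile of Normal(μ,σ) is μ + z_p·σ, with z_{0.12} = -1.175 and z_{0.64} = 0.3585.
Eliminate σ: μ = (z₂·x₁ − z₁·x₂)/(z₂ − z₁) = (0.3585·390 − (-1.175)·580)/1.533 = 535.586.
Then σ = (x₂ − x₁)/(z₂ − z₁) = (580 − 390)/1.533 = 123.904.
Precision τ = 1/σ² = 1/123.9² = 6.51e-05.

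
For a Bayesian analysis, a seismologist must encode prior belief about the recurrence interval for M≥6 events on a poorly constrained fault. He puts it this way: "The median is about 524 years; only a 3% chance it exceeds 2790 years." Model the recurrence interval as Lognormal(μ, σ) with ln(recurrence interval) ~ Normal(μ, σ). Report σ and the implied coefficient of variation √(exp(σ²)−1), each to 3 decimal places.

If T ~ Lognormal(μ,σ) then ln T ~ Normal(μ,σ), so the p-quantile of ln T is μ + z_p·σ.
ln(524) = 6.261 and ln(2790) = 7.934; z_{0.5} = 0, z_{0.97} = 1.881.
σ = (7.934 − 6.261)/(1.881 − (0)) = 0.889.
μ = 6.261 − (0)·0.889 = 6.261.
CV = √(exp(σ²)−1) = √(exp(0.7906)−1) = 1.098.

σ ≈ 0.889, CV ≈ 1.098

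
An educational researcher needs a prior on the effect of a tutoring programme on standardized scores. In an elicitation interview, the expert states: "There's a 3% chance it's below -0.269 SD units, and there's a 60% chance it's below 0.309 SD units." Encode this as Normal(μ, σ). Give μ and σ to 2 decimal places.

μ = 0.24, σ = 0.27

The p-quantile of Normal(μ,σ) is μ + z_p·σ, with z_{0.03} = -1.881 and z_{0.6} = 0.2533.
Eliminate σ: μ = (z₂·x₁ − z₁·x₂)/(z₂ − z₁) = (0.2533·-0.269 − (-1.881)·0.309)/2.134 = 0.24.
Then σ = (x₂ − x₁)/(z₂ − z₁) = (0.309 − -0.269)/2.134 = 0.27.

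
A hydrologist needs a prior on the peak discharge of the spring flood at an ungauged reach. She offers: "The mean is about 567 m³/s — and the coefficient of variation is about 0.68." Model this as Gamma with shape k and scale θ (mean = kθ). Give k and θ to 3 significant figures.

For Gamma(k, scale θ): mean = kθ, variance = kθ², so CV = 1/√k.
CV = 0.68, hence k = 1/CV² = 2.16.
Then θ = mean/k = 567/2.16 = 262.

k ≈ 2.16, θ ≈ 262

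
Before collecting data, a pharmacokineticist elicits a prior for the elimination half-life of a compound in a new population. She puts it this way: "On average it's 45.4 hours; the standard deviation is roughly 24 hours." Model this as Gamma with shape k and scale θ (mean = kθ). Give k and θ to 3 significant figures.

For Gamma(k, scale θ): mean = kθ, variance = kθ², so CV = 1/√k.
CV = SD/mean = 24/45.4 = 0.5286, hence k = 1/CV² = 3.58.
Then θ = mean/k = 45.4/3.58 = 12.7.

k ≈ 3.58, θ ≈ 12.7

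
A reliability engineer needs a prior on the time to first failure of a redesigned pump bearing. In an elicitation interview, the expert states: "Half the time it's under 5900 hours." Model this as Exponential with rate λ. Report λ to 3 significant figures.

λ ≈ 0.000117

Exponential median = ln 2 / λ, so λ = ln 2 / 5900.0 = 0.000117.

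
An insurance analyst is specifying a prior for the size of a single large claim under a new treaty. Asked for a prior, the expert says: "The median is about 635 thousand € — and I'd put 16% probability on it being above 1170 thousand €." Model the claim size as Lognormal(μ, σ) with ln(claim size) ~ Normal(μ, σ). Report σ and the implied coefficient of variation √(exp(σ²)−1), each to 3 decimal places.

σ ≈ 0.615, CV ≈ 0.677

If T ~ Lognormal(μ,σ) then ln T ~ Normal(μ,σ), so the p-quantile of ln T is μ + z_p·σ.
ln(635) = 6.454 and ln(1170) = 7.065; z_{0.5} = 0, z_{0.84} = 0.9945.
σ = (7.065 − 6.454)/(0.9945 − (0)) = 0.615.
μ = 6.454 − (0)·0.615 = 6.454.
CV = √(exp(σ²)−1) = √(exp(0.3777)−1) = 0.677.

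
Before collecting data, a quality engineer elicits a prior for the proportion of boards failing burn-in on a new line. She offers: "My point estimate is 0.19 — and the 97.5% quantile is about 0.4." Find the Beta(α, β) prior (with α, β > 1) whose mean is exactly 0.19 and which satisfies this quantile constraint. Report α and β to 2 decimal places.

α ≈ 3.25, β ≈ 13.88

With mean 0.19 fixed, write α = 0.19s, β = 0.81s where s = α+β.
Need P(θ < 0.4) = 0.975 under Beta(0.19s, 0.81s). Normal approximation: (q−m)/√(m(1−m)/s) ≈ z_{0.975} = 1.96, so s ≈ 0.19·0.81·(1.96)²/(0.4−0.19)² = 13.4.
At s = 13.4: P(θ<0.4) ≈ 0.961. Adjusting to match 0.975 gives s ≈ 17.13.
So α = 0.19·17.13 ≈ 3.25, β = 0.81·17.13 ≈ 13.88.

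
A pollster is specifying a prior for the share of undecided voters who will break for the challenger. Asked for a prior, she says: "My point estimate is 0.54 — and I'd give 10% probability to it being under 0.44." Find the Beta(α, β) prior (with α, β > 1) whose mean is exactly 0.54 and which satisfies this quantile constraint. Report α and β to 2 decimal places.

With mean 0.54 fixed, write α = 0.54s, β = 0.46s where s = α+β.
Need P(θ < 0.44) = 0.1 under Beta(0.54s, 0.46s). Normal approximation: (q−m)/√(m(1−m)/s) ≈ z_{0.1} = -1.28, so s ≈ 0.54·0.46·(-1.28)²/(0.44−0.54)² = 40.8.
At s = 40.8: P(θ<0.44) ≈ 0.100. Adjusting to match 0.1 gives s ≈ 40.81.
So α = 0.54·40.81 ≈ 22.04, β = 0.46·40.81 ≈ 18.77.

α ≈ 22.04, β ≈ 18.77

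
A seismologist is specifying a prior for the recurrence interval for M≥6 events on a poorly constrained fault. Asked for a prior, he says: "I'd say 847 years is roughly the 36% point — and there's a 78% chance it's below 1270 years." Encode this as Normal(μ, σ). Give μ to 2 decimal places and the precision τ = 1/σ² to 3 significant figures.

The p-quantile of Normal(μ,σ) is μ + z_p·σ, with z_{0.36} = -0.3585 and z_{0.78} = 0.7722.
Eliminate σ: μ = (z₂·x₁ − z₁·x₂)/(z₂ − z₁) = (0.7722·847 − (-0.3585)·1270)/1.131 = 981.11.
Then σ = (x₂ − x₁)/(z₂ − z₁) = (1270 − 847)/1.131 = 374.12.
Precision τ = 1/σ² = 1/374.1² = 7.14e-06.

μ = 981.11, τ = 7.14e-06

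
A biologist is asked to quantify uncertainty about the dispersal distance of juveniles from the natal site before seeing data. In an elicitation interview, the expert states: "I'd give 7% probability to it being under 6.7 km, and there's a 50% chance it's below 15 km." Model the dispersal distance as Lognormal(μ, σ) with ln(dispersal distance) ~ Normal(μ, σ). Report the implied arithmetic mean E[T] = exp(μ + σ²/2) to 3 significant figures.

If T ~ Lognormal(μ,σ) then ln T ~ Normal(μ,σ), so the p-quantile of ln T is μ + z_p·σ.
ln(6.7) = 1.902 and ln(15) = 2.708; z_{0.07} = -1.476, z_{0.5} = 0.
σ = (2.708 − 1.902)/(0 − (-1.476)) = 0.546.
μ = 1.902 − (-1.476)·0.546 = 2.708.
E[T] = exp(μ + σ²/2) = exp(2.708 + 0.1491) = 17.4 km.

E[T] ≈ 17.4 km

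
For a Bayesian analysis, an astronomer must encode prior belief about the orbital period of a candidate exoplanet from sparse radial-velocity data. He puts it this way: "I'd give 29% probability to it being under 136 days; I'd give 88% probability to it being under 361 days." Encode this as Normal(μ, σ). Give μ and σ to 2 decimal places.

The p-quantile of Normal(μ,σ) is μ + z_p·σ, with z_{0.29} = -0.5534 and z_{0.88} = 1.175.
Eliminate σ: μ = (z₂·x₁ − z₁·x₂)/(z₂ − z₁) = (1.175·136 − (-0.5534)·361)/1.728 = 208.04.
Then σ = (x₂ − x₁)/(z₂ − z₁) = (361 − 136)/1.728 = 130.18.

μ = 208.04, σ = 130.18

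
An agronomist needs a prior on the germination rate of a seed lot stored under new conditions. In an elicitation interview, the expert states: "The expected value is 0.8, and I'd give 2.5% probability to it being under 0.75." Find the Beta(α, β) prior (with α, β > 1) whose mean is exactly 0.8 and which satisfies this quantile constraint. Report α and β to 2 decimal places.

With mean 0.8 fixed, write α = 0.8s, β = 0.2s where s = α+β.
Need P(θ < 0.75) = 0.025 under Beta(0.8s, 0.2s). Normal approximation: (q−m)/√(m(1−m)/s) ≈ z_{0.025} = -1.96, so s ≈ 0.8·0.2·(-1.96)²/(0.75−0.8)² = 245.9.
At s = 245.9: P(θ<0.75) ≈ 0.030. Adjusting to match 0.025 gives s ≈ 266.42.
So α = 0.8·266.42 ≈ 213.14, β = 0.2·266.42 ≈ 53.28.

α ≈ 213.14, β ≈ 53.28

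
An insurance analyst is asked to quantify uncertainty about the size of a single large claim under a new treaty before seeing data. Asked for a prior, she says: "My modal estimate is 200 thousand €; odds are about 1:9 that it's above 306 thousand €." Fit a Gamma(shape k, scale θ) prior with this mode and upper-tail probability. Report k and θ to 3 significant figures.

k ≈ 11.3, θ ≈ 19.4

Gamma(k,θ) with k>1 has mode (k−1)θ, so θ = 200/(k−1).
Need P(X < 306) = 0.9 with θ tied to k this way. Start at k = 2, θ = 200: P(X<306) ≈ 0.452.
Too low — raise k to concentrate. Iterating converges to k ≈ 11.3.
Then θ = 200/(11.3−1) ≈ 19.4.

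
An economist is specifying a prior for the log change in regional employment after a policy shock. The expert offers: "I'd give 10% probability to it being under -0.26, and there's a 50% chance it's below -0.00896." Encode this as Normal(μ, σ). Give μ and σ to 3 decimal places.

μ = -0.009, σ = 0.196

The p-quantile of Normal(μ,σ) is μ + z_p·σ, with z_{0.1} = -1.282 and z_{0.5} = 0.
Eliminate σ: μ = (z₂·x₁ − z₁·x₂)/(z₂ − z₁) = (0·-0.26 − (-1.282)·-0.00896)/1.282 = -0.009.
Then σ = (x₂ − x₁)/(z₂ − z₁) = (-0.00896 − -0.26)/1.282 = 0.196.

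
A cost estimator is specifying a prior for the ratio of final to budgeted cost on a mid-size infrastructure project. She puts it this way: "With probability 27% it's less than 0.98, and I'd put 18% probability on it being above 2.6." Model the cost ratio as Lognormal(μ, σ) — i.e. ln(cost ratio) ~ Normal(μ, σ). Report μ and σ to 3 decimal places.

If T ~ Lognormal(μ,σ) then ln T ~ Normal(μ,σ), so the p-quantile of ln T is μ + z_p·σ.
ln(0.98) = -0.0202 and ln(2.6) = 0.9555; z_{0.27} = -0.6128, z_{0.82} = 0.9154.
σ = (0.9555 − -0.0202)/(0.9154 − (-0.6128)) = 0.638.
μ = -0.0202 − (-0.6128)·0.638 = 0.371.

μ ≈ 0.371, σ ≈ 0.638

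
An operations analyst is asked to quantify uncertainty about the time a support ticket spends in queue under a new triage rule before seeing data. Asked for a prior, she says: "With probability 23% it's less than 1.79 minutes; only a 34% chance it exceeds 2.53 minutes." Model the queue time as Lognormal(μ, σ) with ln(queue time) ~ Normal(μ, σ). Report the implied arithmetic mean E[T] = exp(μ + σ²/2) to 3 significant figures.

E[T] ≈ 2.34 minutes

If T ~ Lognormal(μ,σ) then ln T ~ Normal(μ,σ), so the p-quantile of ln T is μ + z_p·σ.
ln(1.79) = 0.5822 and ln(2.53) = 0.9282; z_{0.23} = -0.7388, z_{0.66} = 0.4125.
σ = (0.9282 − 0.5822)/(0.4125 − (-0.7388)) = 0.301.
μ = 0.5822 − (-0.7388)·0.301 = 0.804.
E[T] = exp(μ + σ²/2) = exp(0.804 + 0.0452) = 2.34 minutes.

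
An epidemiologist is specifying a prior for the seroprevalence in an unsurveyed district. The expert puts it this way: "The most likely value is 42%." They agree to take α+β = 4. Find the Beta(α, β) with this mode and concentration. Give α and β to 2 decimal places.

For α,β > 1 the Beta mode is (α−1)/(α+β−2). With α+β = 4, the mode is (α−1)/2.
Set (α−1)/2 = 0.42 → α = 1 + 0.42·2 = 1.84.
β = 4 − α = 2.16.

α = 1.84, β = 2.16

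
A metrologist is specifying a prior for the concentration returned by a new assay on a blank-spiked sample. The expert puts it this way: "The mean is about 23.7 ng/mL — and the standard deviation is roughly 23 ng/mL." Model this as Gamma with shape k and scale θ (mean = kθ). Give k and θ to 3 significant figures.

For Gamma(k, scale θ): mean = kθ, variance = kθ², so CV = 1/√k.
CV = SD/mean = 23/23.7 = 0.9705, hence k = 1/CV² = 1.06.
Then θ = mean/k = 23.7/1.06 = 22.3.

k ≈ 1.06, θ ≈ 22.3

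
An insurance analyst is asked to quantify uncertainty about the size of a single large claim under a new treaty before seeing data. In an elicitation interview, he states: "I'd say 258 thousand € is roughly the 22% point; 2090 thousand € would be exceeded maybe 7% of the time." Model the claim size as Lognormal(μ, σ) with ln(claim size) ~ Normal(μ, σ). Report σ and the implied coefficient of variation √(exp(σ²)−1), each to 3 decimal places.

If T ~ Lognormal(μ,σ) then ln T ~ Normal(μ,σ), so the p-quantile of ln T is μ + z_p·σ.
ln(258) = 5.553 and ln(2090) = 7.645; z_{0.22} = -0.7722, z_{0.93} = 1.476.
σ = (7.645 − 5.553)/(1.476 − (-0.7722)) = 0.931.
μ = 5.553 − (-0.7722)·0.931 = 6.272.
CV = √(exp(σ²)−1) = √(exp(0.8660)−1) = 1.174.

σ ≈ 0.931, CV ≈ 1.174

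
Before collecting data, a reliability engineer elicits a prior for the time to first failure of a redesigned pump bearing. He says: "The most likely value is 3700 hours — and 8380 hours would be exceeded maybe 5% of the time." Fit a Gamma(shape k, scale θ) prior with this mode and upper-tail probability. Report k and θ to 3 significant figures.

k ≈ 5.11, θ ≈ 901

Gamma(k,θ) with k>1 has mode (k−1)θ, so θ = 3700/(k−1).
Need P(X < 8380) = 0.95 with θ tied to k this way. Start at k = 2, θ = 3700: P(X<8380) ≈ 0.661.
Too low — raise k to concentrate. Iterating converges to k ≈ 5.11.
Then θ = 3700/(5.11−1) ≈ 901.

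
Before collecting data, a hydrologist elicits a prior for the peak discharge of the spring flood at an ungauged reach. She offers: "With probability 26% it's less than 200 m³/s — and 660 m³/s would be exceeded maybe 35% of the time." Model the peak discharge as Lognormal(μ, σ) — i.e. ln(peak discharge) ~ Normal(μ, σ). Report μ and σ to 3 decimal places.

If T ~ Lognormal(μ,σ) then ln T ~ Normal(μ,σ), so the p-quantile of ln T is μ + z_p·σ.
ln(200) = 5.298 and ln(660) = 6.492; z_{0.26} = -0.6433, z_{0.65} = 0.3853.
σ = (6.492 − 5.298)/(0.3853 − (-0.6433)) = 1.161.
μ = 5.298 − (-0.6433)·1.161 = 6.045.

μ ≈ 6.045, σ ≈ 1.161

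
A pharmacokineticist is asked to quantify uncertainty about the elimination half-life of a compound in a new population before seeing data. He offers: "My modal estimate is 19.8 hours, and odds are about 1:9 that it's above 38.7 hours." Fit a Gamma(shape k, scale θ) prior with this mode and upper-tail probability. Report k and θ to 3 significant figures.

k ≈ 5.26, θ ≈ 4.64

Gamma(k,θ) with k>1 has mode (k−1)θ, so θ = 19.8/(k−1).
Need P(X < 38.7) = 0.9 with θ tied to k this way. Start at k = 2, θ = 19.8: P(X<38.7) ≈ 0.582.
Too low — raise k to concentrate. Iterating converges to k ≈ 5.26.
Then θ = 19.8/(5.26−1) ≈ 4.64.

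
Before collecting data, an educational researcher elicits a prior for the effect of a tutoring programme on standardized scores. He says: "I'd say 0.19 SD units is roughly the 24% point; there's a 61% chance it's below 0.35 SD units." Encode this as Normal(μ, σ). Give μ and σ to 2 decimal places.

The p-quantile of Normal(μ,σ) is μ + z_p·σ, with z_{0.24} = -0.7063 and z_{0.61} = 0.2793.
Eliminate σ: μ = (z₂·x₁ − z₁·x₂)/(z₂ − z₁) = (0.2793·0.19 − (-0.7063)·0.35)/0.9856 = 0.30.
Then σ = (x₂ − x₁)/(z₂ − z₁) = (0.35 − 0.19)/0.9856 = 0.16.

μ = 0.30, σ = 0.16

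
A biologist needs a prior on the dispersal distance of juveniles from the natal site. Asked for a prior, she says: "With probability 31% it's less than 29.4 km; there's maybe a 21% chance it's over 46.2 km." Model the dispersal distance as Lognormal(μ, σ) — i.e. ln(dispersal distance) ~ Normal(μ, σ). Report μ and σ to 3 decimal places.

μ ≈ 3.553, σ ≈ 0.347

If T ~ Lognormal(μ,σ) then ln T ~ Normal(μ,σ), so the p-quantile of ln T is μ + z_p·σ.
ln(29.4) = 3.381 and ln(46.2) = 3.833; z_{0.31} = -0.4959, z_{0.79} = 0.8064.
σ = (3.833 − 3.381)/(0.8064 − (-0.4959)) = 0.347.
μ = 3.381 − (-0.4959)·0.347 = 3.553.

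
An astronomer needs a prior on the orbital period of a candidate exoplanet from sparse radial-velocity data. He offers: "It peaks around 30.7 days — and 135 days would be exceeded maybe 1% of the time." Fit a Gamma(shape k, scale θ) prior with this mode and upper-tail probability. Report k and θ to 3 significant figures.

Gamma(k,θ) with k>1 has mode (k−1)θ, so θ = 30.7/(k−1).
Need P(X < 135) = 0.99 with θ tied to k this way. Start at k = 2, θ = 30.7: P(X<135) ≈ 0.934.
Too low — raise k to concentrate. Iterating converges to k ≈ 2.86.
Then θ = 30.7/(2.86−1) ≈ 16.5.

k ≈ 2.86, θ ≈ 16.5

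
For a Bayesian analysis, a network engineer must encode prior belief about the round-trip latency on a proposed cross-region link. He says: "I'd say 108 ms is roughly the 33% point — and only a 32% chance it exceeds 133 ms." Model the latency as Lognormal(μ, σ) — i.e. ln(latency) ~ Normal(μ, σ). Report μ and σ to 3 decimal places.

If T ~ Lognormal(μ,σ) then ln T ~ Normal(μ,σ), so the p-quantile of ln T is μ + z_p·σ.
ln(108) = 4.682 and ln(133) = 4.89; z_{0.33} = -0.4399, z_{0.68} = 0.4677.
σ = (4.89 − 4.682)/(0.4677 − (-0.4399)) = 0.229.
μ = 4.682 − (-0.4399)·0.229 = 4.783.

μ ≈ 4.783, σ ≈ 0.229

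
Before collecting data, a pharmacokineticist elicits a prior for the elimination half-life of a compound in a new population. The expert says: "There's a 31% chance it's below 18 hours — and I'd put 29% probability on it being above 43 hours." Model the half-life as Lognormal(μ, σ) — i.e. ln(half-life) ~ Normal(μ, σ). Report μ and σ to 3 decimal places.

If T ~ Lognormal(μ,σ) then ln T ~ Normal(μ,σ), so the p-quantile of ln T is μ + z_p·σ.
ln(18) = 2.89 and ln(43) = 3.761; z_{0.31} = -0.4959, z_{0.71} = 0.5534.
σ = (3.761 − 2.89)/(0.5534 − (-0.4959)) = 0.830.
μ = 2.89 − (-0.4959)·0.830 = 3.302.

μ ≈ 3.302, σ ≈ 0.830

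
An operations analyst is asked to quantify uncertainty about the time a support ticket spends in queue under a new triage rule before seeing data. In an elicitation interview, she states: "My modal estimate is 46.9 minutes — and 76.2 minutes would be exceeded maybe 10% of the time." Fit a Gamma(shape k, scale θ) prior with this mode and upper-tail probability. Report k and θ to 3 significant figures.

k ≈ 8.99, θ ≈ 5.87

Gamma(k,θ) with k>1 has mode (k−1)θ, so θ = 46.9/(k−1).
Need P(X < 76.2) = 0.9 with θ tied to k this way. Start at k = 2, θ = 46.9: P(X<76.2) ≈ 0.483.
Too low — raise k to concentrate. Iterating converges to k ≈ 8.99.
Then θ = 46.9/(8.99−1) ≈ 5.87.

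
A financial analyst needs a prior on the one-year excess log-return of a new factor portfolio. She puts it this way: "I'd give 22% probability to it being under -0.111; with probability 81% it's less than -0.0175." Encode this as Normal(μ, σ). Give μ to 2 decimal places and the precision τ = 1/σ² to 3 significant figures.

μ = -0.07, τ = 311

The p-quantile of Normal(μ,σ) is μ + z_p·σ, with z_{0.22} = -0.7722 and z_{0.81} = 0.8779.
Eliminate σ: μ = (z₂·x₁ − z₁·x₂)/(z₂ − z₁) = (0.8779·-0.111 − (-0.7722)·-0.0175)/1.65 = -0.07.
Then σ = (x₂ − x₁)/(z₂ − z₁) = (-0.0175 − -0.111)/1.65 = 0.06.
Precision τ = 1/σ² = 1/0.05666² = 311.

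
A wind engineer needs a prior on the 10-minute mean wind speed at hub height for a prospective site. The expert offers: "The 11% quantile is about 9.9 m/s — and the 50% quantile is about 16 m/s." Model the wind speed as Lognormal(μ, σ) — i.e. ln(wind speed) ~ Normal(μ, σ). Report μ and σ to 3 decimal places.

μ ≈ 2.773, σ ≈ 0.391

If T ~ Lognormal(μ,σ) then ln T ~ Normal(μ,σ), so the p-quantile of ln T is μ + z_p·σ.
ln(9.9) = 2.293 and ln(16) = 2.773; z_{0.11} = -1.227, z_{0.5} = 0.
σ = (2.773 − 2.293)/(0 − (-1.227)) = 0.391.
μ = 2.293 − (-1.227)·0.391 = 2.773.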